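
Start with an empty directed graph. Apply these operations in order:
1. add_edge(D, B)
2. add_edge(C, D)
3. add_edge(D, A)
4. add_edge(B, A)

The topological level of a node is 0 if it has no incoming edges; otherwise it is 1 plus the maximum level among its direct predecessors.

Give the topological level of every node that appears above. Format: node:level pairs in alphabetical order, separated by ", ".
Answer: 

Answer: A:3, B:2, C:0, D:1

Derivation:
Op 1: add_edge(D, B). Edges now: 1
Op 2: add_edge(C, D). Edges now: 2
Op 3: add_edge(D, A). Edges now: 3
Op 4: add_edge(B, A). Edges now: 4
Compute levels (Kahn BFS):
  sources (in-degree 0): C
  process C: level=0
    C->D: in-degree(D)=0, level(D)=1, enqueue
  process D: level=1
    D->A: in-degree(A)=1, level(A)>=2
    D->B: in-degree(B)=0, level(B)=2, enqueue
  process B: level=2
    B->A: in-degree(A)=0, level(A)=3, enqueue
  process A: level=3
All levels: A:3, B:2, C:0, D:1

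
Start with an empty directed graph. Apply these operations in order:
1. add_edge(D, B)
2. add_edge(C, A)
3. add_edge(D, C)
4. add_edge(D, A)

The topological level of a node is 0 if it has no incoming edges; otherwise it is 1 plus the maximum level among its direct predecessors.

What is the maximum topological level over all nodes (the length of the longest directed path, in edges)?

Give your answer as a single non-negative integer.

Answer: 2

Derivation:
Op 1: add_edge(D, B). Edges now: 1
Op 2: add_edge(C, A). Edges now: 2
Op 3: add_edge(D, C). Edges now: 3
Op 4: add_edge(D, A). Edges now: 4
Compute levels (Kahn BFS):
  sources (in-degree 0): D
  process D: level=0
    D->A: in-degree(A)=1, level(A)>=1
    D->B: in-degree(B)=0, level(B)=1, enqueue
    D->C: in-degree(C)=0, level(C)=1, enqueue
  process B: level=1
  process C: level=1
    C->A: in-degree(A)=0, level(A)=2, enqueue
  process A: level=2
All levels: A:2, B:1, C:1, D:0
max level = 2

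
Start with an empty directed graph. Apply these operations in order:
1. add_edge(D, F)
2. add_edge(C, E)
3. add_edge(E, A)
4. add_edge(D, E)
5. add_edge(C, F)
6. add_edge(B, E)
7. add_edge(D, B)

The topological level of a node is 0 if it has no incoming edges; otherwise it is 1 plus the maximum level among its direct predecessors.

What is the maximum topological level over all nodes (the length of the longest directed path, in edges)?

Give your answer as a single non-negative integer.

Op 1: add_edge(D, F). Edges now: 1
Op 2: add_edge(C, E). Edges now: 2
Op 3: add_edge(E, A). Edges now: 3
Op 4: add_edge(D, E). Edges now: 4
Op 5: add_edge(C, F). Edges now: 5
Op 6: add_edge(B, E). Edges now: 6
Op 7: add_edge(D, B). Edges now: 7
Compute levels (Kahn BFS):
  sources (in-degree 0): C, D
  process C: level=0
    C->E: in-degree(E)=2, level(E)>=1
    C->F: in-degree(F)=1, level(F)>=1
  process D: level=0
    D->B: in-degree(B)=0, level(B)=1, enqueue
    D->E: in-degree(E)=1, level(E)>=1
    D->F: in-degree(F)=0, level(F)=1, enqueue
  process B: level=1
    B->E: in-degree(E)=0, level(E)=2, enqueue
  process F: level=1
  process E: level=2
    E->A: in-degree(A)=0, level(A)=3, enqueue
  process A: level=3
All levels: A:3, B:1, C:0, D:0, E:2, F:1
max level = 3

Answer: 3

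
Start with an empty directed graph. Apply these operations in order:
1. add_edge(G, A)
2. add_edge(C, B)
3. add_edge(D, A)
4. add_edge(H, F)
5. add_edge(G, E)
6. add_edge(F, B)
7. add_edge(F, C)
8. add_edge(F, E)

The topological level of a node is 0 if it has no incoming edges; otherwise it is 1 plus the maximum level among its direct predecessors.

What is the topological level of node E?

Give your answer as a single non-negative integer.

Answer: 2

Derivation:
Op 1: add_edge(G, A). Edges now: 1
Op 2: add_edge(C, B). Edges now: 2
Op 3: add_edge(D, A). Edges now: 3
Op 4: add_edge(H, F). Edges now: 4
Op 5: add_edge(G, E). Edges now: 5
Op 6: add_edge(F, B). Edges now: 6
Op 7: add_edge(F, C). Edges now: 7
Op 8: add_edge(F, E). Edges now: 8
Compute levels (Kahn BFS):
  sources (in-degree 0): D, G, H
  process D: level=0
    D->A: in-degree(A)=1, level(A)>=1
  process G: level=0
    G->A: in-degree(A)=0, level(A)=1, enqueue
    G->E: in-degree(E)=1, level(E)>=1
  process H: level=0
    H->F: in-degree(F)=0, level(F)=1, enqueue
  process A: level=1
  process F: level=1
    F->B: in-degree(B)=1, level(B)>=2
    F->C: in-degree(C)=0, level(C)=2, enqueue
    F->E: in-degree(E)=0, level(E)=2, enqueue
  process C: level=2
    C->B: in-degree(B)=0, level(B)=3, enqueue
  process E: level=2
  process B: level=3
All levels: A:1, B:3, C:2, D:0, E:2, F:1, G:0, H:0
level(E) = 2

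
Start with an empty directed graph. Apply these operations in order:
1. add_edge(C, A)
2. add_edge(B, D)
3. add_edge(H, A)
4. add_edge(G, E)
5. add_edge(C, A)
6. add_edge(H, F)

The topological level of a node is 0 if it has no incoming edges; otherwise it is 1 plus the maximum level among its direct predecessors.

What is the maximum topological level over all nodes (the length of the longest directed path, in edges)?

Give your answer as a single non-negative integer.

Op 1: add_edge(C, A). Edges now: 1
Op 2: add_edge(B, D). Edges now: 2
Op 3: add_edge(H, A). Edges now: 3
Op 4: add_edge(G, E). Edges now: 4
Op 5: add_edge(C, A) (duplicate, no change). Edges now: 4
Op 6: add_edge(H, F). Edges now: 5
Compute levels (Kahn BFS):
  sources (in-degree 0): B, C, G, H
  process B: level=0
    B->D: in-degree(D)=0, level(D)=1, enqueue
  process C: level=0
    C->A: in-degree(A)=1, level(A)>=1
  process G: level=0
    G->E: in-degree(E)=0, level(E)=1, enqueue
  process H: level=0
    H->A: in-degree(A)=0, level(A)=1, enqueue
    H->F: in-degree(F)=0, level(F)=1, enqueue
  process D: level=1
  process E: level=1
  process A: level=1
  process F: level=1
All levels: A:1, B:0, C:0, D:1, E:1, F:1, G:0, H:0
max level = 1

Answer: 1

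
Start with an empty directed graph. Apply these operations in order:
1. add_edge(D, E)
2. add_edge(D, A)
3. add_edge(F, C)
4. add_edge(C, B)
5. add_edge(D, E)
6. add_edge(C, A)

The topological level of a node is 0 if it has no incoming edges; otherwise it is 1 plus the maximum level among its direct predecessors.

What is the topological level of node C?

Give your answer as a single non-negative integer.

Op 1: add_edge(D, E). Edges now: 1
Op 2: add_edge(D, A). Edges now: 2
Op 3: add_edge(F, C). Edges now: 3
Op 4: add_edge(C, B). Edges now: 4
Op 5: add_edge(D, E) (duplicate, no change). Edges now: 4
Op 6: add_edge(C, A). Edges now: 5
Compute levels (Kahn BFS):
  sources (in-degree 0): D, F
  process D: level=0
    D->A: in-degree(A)=1, level(A)>=1
    D->E: in-degree(E)=0, level(E)=1, enqueue
  process F: level=0
    F->C: in-degree(C)=0, level(C)=1, enqueue
  process E: level=1
  process C: level=1
    C->A: in-degree(A)=0, level(A)=2, enqueue
    C->B: in-degree(B)=0, level(B)=2, enqueue
  process A: level=2
  process B: level=2
All levels: A:2, B:2, C:1, D:0, E:1, F:0
level(C) = 1

Answer: 1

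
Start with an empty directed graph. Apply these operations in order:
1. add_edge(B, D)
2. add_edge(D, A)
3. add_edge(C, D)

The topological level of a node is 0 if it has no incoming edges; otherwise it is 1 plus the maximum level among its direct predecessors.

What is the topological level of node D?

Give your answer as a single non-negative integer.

Answer: 1

Derivation:
Op 1: add_edge(B, D). Edges now: 1
Op 2: add_edge(D, A). Edges now: 2
Op 3: add_edge(C, D). Edges now: 3
Compute levels (Kahn BFS):
  sources (in-degree 0): B, C
  process B: level=0
    B->D: in-degree(D)=1, level(D)>=1
  process C: level=0
    C->D: in-degree(D)=0, level(D)=1, enqueue
  process D: level=1
    D->A: in-degree(A)=0, level(A)=2, enqueue
  process A: level=2
All levels: A:2, B:0, C:0, D:1
level(D) = 1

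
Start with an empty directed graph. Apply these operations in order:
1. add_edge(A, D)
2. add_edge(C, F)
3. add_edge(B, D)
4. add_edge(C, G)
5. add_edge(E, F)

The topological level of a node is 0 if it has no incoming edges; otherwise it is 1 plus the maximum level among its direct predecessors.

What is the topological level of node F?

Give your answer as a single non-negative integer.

Op 1: add_edge(A, D). Edges now: 1
Op 2: add_edge(C, F). Edges now: 2
Op 3: add_edge(B, D). Edges now: 3
Op 4: add_edge(C, G). Edges now: 4
Op 5: add_edge(E, F). Edges now: 5
Compute levels (Kahn BFS):
  sources (in-degree 0): A, B, C, E
  process A: level=0
    A->D: in-degree(D)=1, level(D)>=1
  process B: level=0
    B->D: in-degree(D)=0, level(D)=1, enqueue
  process C: level=0
    C->F: in-degree(F)=1, level(F)>=1
    C->G: in-degree(G)=0, level(G)=1, enqueue
  process E: level=0
    E->F: in-degree(F)=0, level(F)=1, enqueue
  process D: level=1
  process G: level=1
  process F: level=1
All levels: A:0, B:0, C:0, D:1, E:0, F:1, G:1
level(F) = 1

Answer: 1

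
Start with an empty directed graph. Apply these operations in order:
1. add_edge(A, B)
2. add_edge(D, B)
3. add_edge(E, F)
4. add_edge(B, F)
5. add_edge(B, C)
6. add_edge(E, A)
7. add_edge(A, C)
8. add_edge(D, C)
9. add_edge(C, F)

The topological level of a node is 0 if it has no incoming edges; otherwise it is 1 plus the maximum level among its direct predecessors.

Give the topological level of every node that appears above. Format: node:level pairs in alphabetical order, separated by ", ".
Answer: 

Answer: A:1, B:2, C:3, D:0, E:0, F:4

Derivation:
Op 1: add_edge(A, B). Edges now: 1
Op 2: add_edge(D, B). Edges now: 2
Op 3: add_edge(E, F). Edges now: 3
Op 4: add_edge(B, F). Edges now: 4
Op 5: add_edge(B, C). Edges now: 5
Op 6: add_edge(E, A). Edges now: 6
Op 7: add_edge(A, C). Edges now: 7
Op 8: add_edge(D, C). Edges now: 8
Op 9: add_edge(C, F). Edges now: 9
Compute levels (Kahn BFS):
  sources (in-degree 0): D, E
  process D: level=0
    D->B: in-degree(B)=1, level(B)>=1
    D->C: in-degree(C)=2, level(C)>=1
  process E: level=0
    E->A: in-degree(A)=0, level(A)=1, enqueue
    E->F: in-degree(F)=2, level(F)>=1
  process A: level=1
    A->B: in-degree(B)=0, level(B)=2, enqueue
    A->C: in-degree(C)=1, level(C)>=2
  process B: level=2
    B->C: in-degree(C)=0, level(C)=3, enqueue
    B->F: in-degree(F)=1, level(F)>=3
  process C: level=3
    C->F: in-degree(F)=0, level(F)=4, enqueue
  process F: level=4
All levels: A:1, B:2, C:3, D:0, E:0, F:4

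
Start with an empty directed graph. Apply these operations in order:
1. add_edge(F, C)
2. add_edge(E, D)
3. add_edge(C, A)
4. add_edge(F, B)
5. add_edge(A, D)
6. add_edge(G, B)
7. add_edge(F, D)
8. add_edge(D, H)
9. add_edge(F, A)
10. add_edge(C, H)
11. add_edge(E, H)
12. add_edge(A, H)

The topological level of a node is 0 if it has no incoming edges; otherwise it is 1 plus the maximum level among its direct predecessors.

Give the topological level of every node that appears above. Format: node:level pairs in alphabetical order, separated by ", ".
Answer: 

Op 1: add_edge(F, C). Edges now: 1
Op 2: add_edge(E, D). Edges now: 2
Op 3: add_edge(C, A). Edges now: 3
Op 4: add_edge(F, B). Edges now: 4
Op 5: add_edge(A, D). Edges now: 5
Op 6: add_edge(G, B). Edges now: 6
Op 7: add_edge(F, D). Edges now: 7
Op 8: add_edge(D, H). Edges now: 8
Op 9: add_edge(F, A). Edges now: 9
Op 10: add_edge(C, H). Edges now: 10
Op 11: add_edge(E, H). Edges now: 11
Op 12: add_edge(A, H). Edges now: 12
Compute levels (Kahn BFS):
  sources (in-degree 0): E, F, G
  process E: level=0
    E->D: in-degree(D)=2, level(D)>=1
    E->H: in-degree(H)=3, level(H)>=1
  process F: level=0
    F->A: in-degree(A)=1, level(A)>=1
    F->B: in-degree(B)=1, level(B)>=1
    F->C: in-degree(C)=0, level(C)=1, enqueue
    F->D: in-degree(D)=1, level(D)>=1
  process G: level=0
    G->B: in-degree(B)=0, level(B)=1, enqueue
  process C: level=1
    C->A: in-degree(A)=0, level(A)=2, enqueue
    C->H: in-degree(H)=2, level(H)>=2
  process B: level=1
  process A: level=2
    A->D: in-degree(D)=0, level(D)=3, enqueue
    A->H: in-degree(H)=1, level(H)>=3
  process D: level=3
    D->H: in-degree(H)=0, level(H)=4, enqueue
  process H: level=4
All levels: A:2, B:1, C:1, D:3, E:0, F:0, G:0, H:4

Answer: A:2, B:1, C:1, D:3, E:0, F:0, G:0, H:4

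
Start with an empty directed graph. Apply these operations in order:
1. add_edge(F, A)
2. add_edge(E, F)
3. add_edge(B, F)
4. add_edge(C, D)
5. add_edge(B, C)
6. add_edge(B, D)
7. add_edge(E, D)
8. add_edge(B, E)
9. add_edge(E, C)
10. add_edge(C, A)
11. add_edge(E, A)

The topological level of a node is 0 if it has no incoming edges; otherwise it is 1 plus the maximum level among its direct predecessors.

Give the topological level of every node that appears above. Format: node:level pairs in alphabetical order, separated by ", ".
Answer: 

Op 1: add_edge(F, A). Edges now: 1
Op 2: add_edge(E, F). Edges now: 2
Op 3: add_edge(B, F). Edges now: 3
Op 4: add_edge(C, D). Edges now: 4
Op 5: add_edge(B, C). Edges now: 5
Op 6: add_edge(B, D). Edges now: 6
Op 7: add_edge(E, D). Edges now: 7
Op 8: add_edge(B, E). Edges now: 8
Op 9: add_edge(E, C). Edges now: 9
Op 10: add_edge(C, A). Edges now: 10
Op 11: add_edge(E, A). Edges now: 11
Compute levels (Kahn BFS):
  sources (in-degree 0): B
  process B: level=0
    B->C: in-degree(C)=1, level(C)>=1
    B->D: in-degree(D)=2, level(D)>=1
    B->E: in-degree(E)=0, level(E)=1, enqueue
    B->F: in-degree(F)=1, level(F)>=1
  process E: level=1
    E->A: in-degree(A)=2, level(A)>=2
    E->C: in-degree(C)=0, level(C)=2, enqueue
    E->D: in-degree(D)=1, level(D)>=2
    E->F: in-degree(F)=0, level(F)=2, enqueue
  process C: level=2
    C->A: in-degree(A)=1, level(A)>=3
    C->D: in-degree(D)=0, level(D)=3, enqueue
  process F: level=2
    F->A: in-degree(A)=0, level(A)=3, enqueue
  process D: level=3
  process A: level=3
All levels: A:3, B:0, C:2, D:3, E:1, F:2

Answer: A:3, B:0, C:2, D:3, E:1, F:2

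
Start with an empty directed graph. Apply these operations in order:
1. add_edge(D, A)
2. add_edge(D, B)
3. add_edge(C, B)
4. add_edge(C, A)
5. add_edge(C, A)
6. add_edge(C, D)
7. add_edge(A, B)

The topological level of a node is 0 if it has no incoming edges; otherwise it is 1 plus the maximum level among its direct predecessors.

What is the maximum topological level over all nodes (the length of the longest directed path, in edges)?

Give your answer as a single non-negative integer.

Answer: 3

Derivation:
Op 1: add_edge(D, A). Edges now: 1
Op 2: add_edge(D, B). Edges now: 2
Op 3: add_edge(C, B). Edges now: 3
Op 4: add_edge(C, A). Edges now: 4
Op 5: add_edge(C, A) (duplicate, no change). Edges now: 4
Op 6: add_edge(C, D). Edges now: 5
Op 7: add_edge(A, B). Edges now: 6
Compute levels (Kahn BFS):
  sources (in-degree 0): C
  process C: level=0
    C->A: in-degree(A)=1, level(A)>=1
    C->B: in-degree(B)=2, level(B)>=1
    C->D: in-degree(D)=0, level(D)=1, enqueue
  process D: level=1
    D->A: in-degree(A)=0, level(A)=2, enqueue
    D->B: in-degree(B)=1, level(B)>=2
  process A: level=2
    A->B: in-degree(B)=0, level(B)=3, enqueue
  process B: level=3
All levels: A:2, B:3, C:0, D:1
max level = 3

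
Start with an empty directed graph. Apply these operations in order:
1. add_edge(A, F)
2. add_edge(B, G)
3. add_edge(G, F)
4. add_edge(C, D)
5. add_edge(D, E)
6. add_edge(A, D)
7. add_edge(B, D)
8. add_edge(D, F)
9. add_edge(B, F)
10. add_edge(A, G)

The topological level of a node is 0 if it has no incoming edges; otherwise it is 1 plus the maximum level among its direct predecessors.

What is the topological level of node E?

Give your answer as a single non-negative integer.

Op 1: add_edge(A, F). Edges now: 1
Op 2: add_edge(B, G). Edges now: 2
Op 3: add_edge(G, F). Edges now: 3
Op 4: add_edge(C, D). Edges now: 4
Op 5: add_edge(D, E). Edges now: 5
Op 6: add_edge(A, D). Edges now: 6
Op 7: add_edge(B, D). Edges now: 7
Op 8: add_edge(D, F). Edges now: 8
Op 9: add_edge(B, F). Edges now: 9
Op 10: add_edge(A, G). Edges now: 10
Compute levels (Kahn BFS):
  sources (in-degree 0): A, B, C
  process A: level=0
    A->D: in-degree(D)=2, level(D)>=1
    A->F: in-degree(F)=3, level(F)>=1
    A->G: in-degree(G)=1, level(G)>=1
  process B: level=0
    B->D: in-degree(D)=1, level(D)>=1
    B->F: in-degree(F)=2, level(F)>=1
    B->G: in-degree(G)=0, level(G)=1, enqueue
  process C: level=0
    C->D: in-degree(D)=0, level(D)=1, enqueue
  process G: level=1
    G->F: in-degree(F)=1, level(F)>=2
  process D: level=1
    D->E: in-degree(E)=0, level(E)=2, enqueue
    D->F: in-degree(F)=0, level(F)=2, enqueue
  process E: level=2
  process F: level=2
All levels: A:0, B:0, C:0, D:1, E:2, F:2, G:1
level(E) = 2

Answer: 2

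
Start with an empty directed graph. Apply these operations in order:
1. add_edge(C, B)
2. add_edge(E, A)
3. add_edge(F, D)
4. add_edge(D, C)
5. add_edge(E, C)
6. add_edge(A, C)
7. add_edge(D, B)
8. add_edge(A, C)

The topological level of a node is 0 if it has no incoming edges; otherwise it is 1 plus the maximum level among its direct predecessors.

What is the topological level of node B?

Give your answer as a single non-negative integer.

Op 1: add_edge(C, B). Edges now: 1
Op 2: add_edge(E, A). Edges now: 2
Op 3: add_edge(F, D). Edges now: 3
Op 4: add_edge(D, C). Edges now: 4
Op 5: add_edge(E, C). Edges now: 5
Op 6: add_edge(A, C). Edges now: 6
Op 7: add_edge(D, B). Edges now: 7
Op 8: add_edge(A, C) (duplicate, no change). Edges now: 7
Compute levels (Kahn BFS):
  sources (in-degree 0): E, F
  process E: level=0
    E->A: in-degree(A)=0, level(A)=1, enqueue
    E->C: in-degree(C)=2, level(C)>=1
  process F: level=0
    F->D: in-degree(D)=0, level(D)=1, enqueue
  process A: level=1
    A->C: in-degree(C)=1, level(C)>=2
  process D: level=1
    D->B: in-degree(B)=1, level(B)>=2
    D->C: in-degree(C)=0, level(C)=2, enqueue
  process C: level=2
    C->B: in-degree(B)=0, level(B)=3, enqueue
  process B: level=3
All levels: A:1, B:3, C:2, D:1, E:0, F:0
level(B) = 3

Answer: 3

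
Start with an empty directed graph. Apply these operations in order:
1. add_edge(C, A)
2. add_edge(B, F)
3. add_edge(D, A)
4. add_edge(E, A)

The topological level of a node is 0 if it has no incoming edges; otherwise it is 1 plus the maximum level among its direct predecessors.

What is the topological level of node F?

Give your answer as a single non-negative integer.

Answer: 1

Derivation:
Op 1: add_edge(C, A). Edges now: 1
Op 2: add_edge(B, F). Edges now: 2
Op 3: add_edge(D, A). Edges now: 3
Op 4: add_edge(E, A). Edges now: 4
Compute levels (Kahn BFS):
  sources (in-degree 0): B, C, D, E
  process B: level=0
    B->F: in-degree(F)=0, level(F)=1, enqueue
  process C: level=0
    C->A: in-degree(A)=2, level(A)>=1
  process D: level=0
    D->A: in-degree(A)=1, level(A)>=1
  process E: level=0
    E->A: in-degree(A)=0, level(A)=1, enqueue
  process F: level=1
  process A: level=1
All levels: A:1, B:0, C:0, D:0, E:0, F:1
level(F) = 1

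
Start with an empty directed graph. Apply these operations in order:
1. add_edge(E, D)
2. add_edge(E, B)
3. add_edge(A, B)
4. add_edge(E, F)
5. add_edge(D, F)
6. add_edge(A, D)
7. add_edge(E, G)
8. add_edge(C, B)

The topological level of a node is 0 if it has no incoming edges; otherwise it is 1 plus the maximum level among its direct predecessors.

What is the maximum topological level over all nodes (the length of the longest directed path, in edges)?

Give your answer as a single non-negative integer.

Answer: 2

Derivation:
Op 1: add_edge(E, D). Edges now: 1
Op 2: add_edge(E, B). Edges now: 2
Op 3: add_edge(A, B). Edges now: 3
Op 4: add_edge(E, F). Edges now: 4
Op 5: add_edge(D, F). Edges now: 5
Op 6: add_edge(A, D). Edges now: 6
Op 7: add_edge(E, G). Edges now: 7
Op 8: add_edge(C, B). Edges now: 8
Compute levels (Kahn BFS):
  sources (in-degree 0): A, C, E
  process A: level=0
    A->B: in-degree(B)=2, level(B)>=1
    A->D: in-degree(D)=1, level(D)>=1
  process C: level=0
    C->B: in-degree(B)=1, level(B)>=1
  process E: level=0
    E->B: in-degree(B)=0, level(B)=1, enqueue
    E->D: in-degree(D)=0, level(D)=1, enqueue
    E->F: in-degree(F)=1, level(F)>=1
    E->G: in-degree(G)=0, level(G)=1, enqueue
  process B: level=1
  process D: level=1
    D->F: in-degree(F)=0, level(F)=2, enqueue
  process G: level=1
  process F: level=2
All levels: A:0, B:1, C:0, D:1, E:0, F:2, G:1
max level = 2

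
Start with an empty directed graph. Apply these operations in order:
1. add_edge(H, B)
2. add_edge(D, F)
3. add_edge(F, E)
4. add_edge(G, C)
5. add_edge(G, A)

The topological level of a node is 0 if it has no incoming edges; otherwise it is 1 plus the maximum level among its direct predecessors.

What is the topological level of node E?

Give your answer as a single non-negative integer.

Op 1: add_edge(H, B). Edges now: 1
Op 2: add_edge(D, F). Edges now: 2
Op 3: add_edge(F, E). Edges now: 3
Op 4: add_edge(G, C). Edges now: 4
Op 5: add_edge(G, A). Edges now: 5
Compute levels (Kahn BFS):
  sources (in-degree 0): D, G, H
  process D: level=0
    D->F: in-degree(F)=0, level(F)=1, enqueue
  process G: level=0
    G->A: in-degree(A)=0, level(A)=1, enqueue
    G->C: in-degree(C)=0, level(C)=1, enqueue
  process H: level=0
    H->B: in-degree(B)=0, level(B)=1, enqueue
  process F: level=1
    F->E: in-degree(E)=0, level(E)=2, enqueue
  process A: level=1
  process C: level=1
  process B: level=1
  process E: level=2
All levels: A:1, B:1, C:1, D:0, E:2, F:1, G:0, H:0
level(E) = 2

Answer: 2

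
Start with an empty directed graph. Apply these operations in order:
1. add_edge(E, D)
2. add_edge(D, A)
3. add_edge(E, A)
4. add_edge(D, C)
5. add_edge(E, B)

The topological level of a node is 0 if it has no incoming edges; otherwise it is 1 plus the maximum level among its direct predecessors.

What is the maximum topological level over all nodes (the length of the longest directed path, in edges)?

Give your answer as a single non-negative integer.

Answer: 2

Derivation:
Op 1: add_edge(E, D). Edges now: 1
Op 2: add_edge(D, A). Edges now: 2
Op 3: add_edge(E, A). Edges now: 3
Op 4: add_edge(D, C). Edges now: 4
Op 5: add_edge(E, B). Edges now: 5
Compute levels (Kahn BFS):
  sources (in-degree 0): E
  process E: level=0
    E->A: in-degree(A)=1, level(A)>=1
    E->B: in-degree(B)=0, level(B)=1, enqueue
    E->D: in-degree(D)=0, level(D)=1, enqueue
  process B: level=1
  process D: level=1
    D->A: in-degree(A)=0, level(A)=2, enqueue
    D->C: in-degree(C)=0, level(C)=2, enqueue
  process A: level=2
  process C: level=2
All levels: A:2, B:1, C:2, D:1, E:0
max level = 2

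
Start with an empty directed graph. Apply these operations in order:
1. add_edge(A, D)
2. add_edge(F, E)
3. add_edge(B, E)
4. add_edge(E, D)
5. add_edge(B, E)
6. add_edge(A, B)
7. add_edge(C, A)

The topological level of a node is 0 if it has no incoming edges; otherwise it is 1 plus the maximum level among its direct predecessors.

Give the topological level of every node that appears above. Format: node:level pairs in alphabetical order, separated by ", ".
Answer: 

Op 1: add_edge(A, D). Edges now: 1
Op 2: add_edge(F, E). Edges now: 2
Op 3: add_edge(B, E). Edges now: 3
Op 4: add_edge(E, D). Edges now: 4
Op 5: add_edge(B, E) (duplicate, no change). Edges now: 4
Op 6: add_edge(A, B). Edges now: 5
Op 7: add_edge(C, A). Edges now: 6
Compute levels (Kahn BFS):
  sources (in-degree 0): C, F
  process C: level=0
    C->A: in-degree(A)=0, level(A)=1, enqueue
  process F: level=0
    F->E: in-degree(E)=1, level(E)>=1
  process A: level=1
    A->B: in-degree(B)=0, level(B)=2, enqueue
    A->D: in-degree(D)=1, level(D)>=2
  process B: level=2
    B->E: in-degree(E)=0, level(E)=3, enqueue
  process E: level=3
    E->D: in-degree(D)=0, level(D)=4, enqueue
  process D: level=4
All levels: A:1, B:2, C:0, D:4, E:3, F:0

Answer: A:1, B:2, C:0, D:4, E:3, F:0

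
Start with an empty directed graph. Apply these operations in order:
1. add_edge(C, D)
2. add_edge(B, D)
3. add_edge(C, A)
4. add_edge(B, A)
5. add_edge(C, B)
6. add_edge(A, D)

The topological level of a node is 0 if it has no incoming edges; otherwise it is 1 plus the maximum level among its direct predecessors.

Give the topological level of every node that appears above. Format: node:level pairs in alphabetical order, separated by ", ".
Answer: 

Op 1: add_edge(C, D). Edges now: 1
Op 2: add_edge(B, D). Edges now: 2
Op 3: add_edge(C, A). Edges now: 3
Op 4: add_edge(B, A). Edges now: 4
Op 5: add_edge(C, B). Edges now: 5
Op 6: add_edge(A, D). Edges now: 6
Compute levels (Kahn BFS):
  sources (in-degree 0): C
  process C: level=0
    C->A: in-degree(A)=1, level(A)>=1
    C->B: in-degree(B)=0, level(B)=1, enqueue
    C->D: in-degree(D)=2, level(D)>=1
  process B: level=1
    B->A: in-degree(A)=0, level(A)=2, enqueue
    B->D: in-degree(D)=1, level(D)>=2
  process A: level=2
    A->D: in-degree(D)=0, level(D)=3, enqueue
  process D: level=3
All levels: A:2, B:1, C:0, D:3

Answer: A:2, B:1, C:0, D:3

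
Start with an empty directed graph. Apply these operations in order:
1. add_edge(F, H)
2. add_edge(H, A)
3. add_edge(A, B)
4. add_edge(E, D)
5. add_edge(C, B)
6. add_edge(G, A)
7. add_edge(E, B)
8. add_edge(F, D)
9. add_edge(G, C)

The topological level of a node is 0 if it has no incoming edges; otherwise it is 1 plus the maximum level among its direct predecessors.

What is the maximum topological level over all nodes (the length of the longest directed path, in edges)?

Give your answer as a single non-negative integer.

Op 1: add_edge(F, H). Edges now: 1
Op 2: add_edge(H, A). Edges now: 2
Op 3: add_edge(A, B). Edges now: 3
Op 4: add_edge(E, D). Edges now: 4
Op 5: add_edge(C, B). Edges now: 5
Op 6: add_edge(G, A). Edges now: 6
Op 7: add_edge(E, B). Edges now: 7
Op 8: add_edge(F, D). Edges now: 8
Op 9: add_edge(G, C). Edges now: 9
Compute levels (Kahn BFS):
  sources (in-degree 0): E, F, G
  process E: level=0
    E->B: in-degree(B)=2, level(B)>=1
    E->D: in-degree(D)=1, level(D)>=1
  process F: level=0
    F->D: in-degree(D)=0, level(D)=1, enqueue
    F->H: in-degree(H)=0, level(H)=1, enqueue
  process G: level=0
    G->A: in-degree(A)=1, level(A)>=1
    G->C: in-degree(C)=0, level(C)=1, enqueue
  process D: level=1
  process H: level=1
    H->A: in-degree(A)=0, level(A)=2, enqueue
  process C: level=1
    C->B: in-degree(B)=1, level(B)>=2
  process A: level=2
    A->B: in-degree(B)=0, level(B)=3, enqueue
  process B: level=3
All levels: A:2, B:3, C:1, D:1, E:0, F:0, G:0, H:1
max level = 3

Answer: 3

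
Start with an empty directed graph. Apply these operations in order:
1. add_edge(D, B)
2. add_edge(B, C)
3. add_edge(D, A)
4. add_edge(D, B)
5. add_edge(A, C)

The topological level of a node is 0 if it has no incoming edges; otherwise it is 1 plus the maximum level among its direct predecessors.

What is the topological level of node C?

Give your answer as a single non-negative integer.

Answer: 2

Derivation:
Op 1: add_edge(D, B). Edges now: 1
Op 2: add_edge(B, C). Edges now: 2
Op 3: add_edge(D, A). Edges now: 3
Op 4: add_edge(D, B) (duplicate, no change). Edges now: 3
Op 5: add_edge(A, C). Edges now: 4
Compute levels (Kahn BFS):
  sources (in-degree 0): D
  process D: level=0
    D->A: in-degree(A)=0, level(A)=1, enqueue
    D->B: in-degree(B)=0, level(B)=1, enqueue
  process A: level=1
    A->C: in-degree(C)=1, level(C)>=2
  process B: level=1
    B->C: in-degree(C)=0, level(C)=2, enqueue
  process C: level=2
All levels: A:1, B:1, C:2, D:0
level(C) = 2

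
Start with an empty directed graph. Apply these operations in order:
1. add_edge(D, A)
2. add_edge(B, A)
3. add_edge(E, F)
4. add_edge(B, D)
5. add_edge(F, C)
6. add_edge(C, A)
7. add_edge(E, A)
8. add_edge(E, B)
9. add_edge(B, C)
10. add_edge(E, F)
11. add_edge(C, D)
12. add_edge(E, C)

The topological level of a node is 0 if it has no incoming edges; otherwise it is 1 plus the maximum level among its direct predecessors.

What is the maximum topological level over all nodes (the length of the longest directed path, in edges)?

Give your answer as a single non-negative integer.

Op 1: add_edge(D, A). Edges now: 1
Op 2: add_edge(B, A). Edges now: 2
Op 3: add_edge(E, F). Edges now: 3
Op 4: add_edge(B, D). Edges now: 4
Op 5: add_edge(F, C). Edges now: 5
Op 6: add_edge(C, A). Edges now: 6
Op 7: add_edge(E, A). Edges now: 7
Op 8: add_edge(E, B). Edges now: 8
Op 9: add_edge(B, C). Edges now: 9
Op 10: add_edge(E, F) (duplicate, no change). Edges now: 9
Op 11: add_edge(C, D). Edges now: 10
Op 12: add_edge(E, C). Edges now: 11
Compute levels (Kahn BFS):
  sources (in-degree 0): E
  process E: level=0
    E->A: in-degree(A)=3, level(A)>=1
    E->B: in-degree(B)=0, level(B)=1, enqueue
    E->C: in-degree(C)=2, level(C)>=1
    E->F: in-degree(F)=0, level(F)=1, enqueue
  process B: level=1
    B->A: in-degree(A)=2, level(A)>=2
    B->C: in-degree(C)=1, level(C)>=2
    B->D: in-degree(D)=1, level(D)>=2
  process F: level=1
    F->C: in-degree(C)=0, level(C)=2, enqueue
  process C: level=2
    C->A: in-degree(A)=1, level(A)>=3
    C->D: in-degree(D)=0, level(D)=3, enqueue
  process D: level=3
    D->A: in-degree(A)=0, level(A)=4, enqueue
  process A: level=4
All levels: A:4, B:1, C:2, D:3, E:0, F:1
max level = 4

Answer: 4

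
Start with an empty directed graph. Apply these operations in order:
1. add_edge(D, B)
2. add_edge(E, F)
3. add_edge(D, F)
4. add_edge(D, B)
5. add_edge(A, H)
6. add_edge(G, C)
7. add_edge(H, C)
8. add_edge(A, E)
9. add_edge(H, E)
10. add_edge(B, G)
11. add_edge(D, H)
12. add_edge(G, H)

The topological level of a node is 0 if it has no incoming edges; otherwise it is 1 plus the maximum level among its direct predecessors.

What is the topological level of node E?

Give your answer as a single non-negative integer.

Answer: 4

Derivation:
Op 1: add_edge(D, B). Edges now: 1
Op 2: add_edge(E, F). Edges now: 2
Op 3: add_edge(D, F). Edges now: 3
Op 4: add_edge(D, B) (duplicate, no change). Edges now: 3
Op 5: add_edge(A, H). Edges now: 4
Op 6: add_edge(G, C). Edges now: 5
Op 7: add_edge(H, C). Edges now: 6
Op 8: add_edge(A, E). Edges now: 7
Op 9: add_edge(H, E). Edges now: 8
Op 10: add_edge(B, G). Edges now: 9
Op 11: add_edge(D, H). Edges now: 10
Op 12: add_edge(G, H). Edges now: 11
Compute levels (Kahn BFS):
  sources (in-degree 0): A, D
  process A: level=0
    A->E: in-degree(E)=1, level(E)>=1
    A->H: in-degree(H)=2, level(H)>=1
  process D: level=0
    D->B: in-degree(B)=0, level(B)=1, enqueue
    D->F: in-degree(F)=1, level(F)>=1
    D->H: in-degree(H)=1, level(H)>=1
  process B: level=1
    B->G: in-degree(G)=0, level(G)=2, enqueue
  process G: level=2
    G->C: in-degree(C)=1, level(C)>=3
    G->H: in-degree(H)=0, level(H)=3, enqueue
  process H: level=3
    H->C: in-degree(C)=0, level(C)=4, enqueue
    H->E: in-degree(E)=0, level(E)=4, enqueue
  process C: level=4
  process E: level=4
    E->F: in-degree(F)=0, level(F)=5, enqueue
  process F: level=5
All levels: A:0, B:1, C:4, D:0, E:4, F:5, G:2, H:3
level(E) = 4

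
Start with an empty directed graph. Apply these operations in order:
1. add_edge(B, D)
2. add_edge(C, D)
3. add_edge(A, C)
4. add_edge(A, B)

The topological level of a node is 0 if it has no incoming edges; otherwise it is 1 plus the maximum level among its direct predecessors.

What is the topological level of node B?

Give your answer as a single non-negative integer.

Op 1: add_edge(B, D). Edges now: 1
Op 2: add_edge(C, D). Edges now: 2
Op 3: add_edge(A, C). Edges now: 3
Op 4: add_edge(A, B). Edges now: 4
Compute levels (Kahn BFS):
  sources (in-degree 0): A
  process A: level=0
    A->B: in-degree(B)=0, level(B)=1, enqueue
    A->C: in-degree(C)=0, level(C)=1, enqueue
  process B: level=1
    B->D: in-degree(D)=1, level(D)>=2
  process C: level=1
    C->D: in-degree(D)=0, level(D)=2, enqueue
  process D: level=2
All levels: A:0, B:1, C:1, D:2
level(B) = 1

Answer: 1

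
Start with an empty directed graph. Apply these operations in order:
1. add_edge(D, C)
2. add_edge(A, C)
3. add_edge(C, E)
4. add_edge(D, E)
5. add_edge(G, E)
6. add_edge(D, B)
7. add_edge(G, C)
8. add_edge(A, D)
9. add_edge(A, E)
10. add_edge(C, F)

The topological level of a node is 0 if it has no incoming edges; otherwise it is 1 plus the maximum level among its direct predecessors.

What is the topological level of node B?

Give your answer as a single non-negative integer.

Op 1: add_edge(D, C). Edges now: 1
Op 2: add_edge(A, C). Edges now: 2
Op 3: add_edge(C, E). Edges now: 3
Op 4: add_edge(D, E). Edges now: 4
Op 5: add_edge(G, E). Edges now: 5
Op 6: add_edge(D, B). Edges now: 6
Op 7: add_edge(G, C). Edges now: 7
Op 8: add_edge(A, D). Edges now: 8
Op 9: add_edge(A, E). Edges now: 9
Op 10: add_edge(C, F). Edges now: 10
Compute levels (Kahn BFS):
  sources (in-degree 0): A, G
  process A: level=0
    A->C: in-degree(C)=2, level(C)>=1
    A->D: in-degree(D)=0, level(D)=1, enqueue
    A->E: in-degree(E)=3, level(E)>=1
  process G: level=0
    G->C: in-degree(C)=1, level(C)>=1
    G->E: in-degree(E)=2, level(E)>=1
  process D: level=1
    D->B: in-degree(B)=0, level(B)=2, enqueue
    D->C: in-degree(C)=0, level(C)=2, enqueue
    D->E: in-degree(E)=1, level(E)>=2
  process B: level=2
  process C: level=2
    C->E: in-degree(E)=0, level(E)=3, enqueue
    C->F: in-degree(F)=0, level(F)=3, enqueue
  process E: level=3
  process F: level=3
All levels: A:0, B:2, C:2, D:1, E:3, F:3, G:0
level(B) = 2

Answer: 2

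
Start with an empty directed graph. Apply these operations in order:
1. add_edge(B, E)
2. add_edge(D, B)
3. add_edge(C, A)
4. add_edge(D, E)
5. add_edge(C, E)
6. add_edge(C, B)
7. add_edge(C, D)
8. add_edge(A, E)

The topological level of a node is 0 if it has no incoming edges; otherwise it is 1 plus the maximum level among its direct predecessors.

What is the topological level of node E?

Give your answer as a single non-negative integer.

Op 1: add_edge(B, E). Edges now: 1
Op 2: add_edge(D, B). Edges now: 2
Op 3: add_edge(C, A). Edges now: 3
Op 4: add_edge(D, E). Edges now: 4
Op 5: add_edge(C, E). Edges now: 5
Op 6: add_edge(C, B). Edges now: 6
Op 7: add_edge(C, D). Edges now: 7
Op 8: add_edge(A, E). Edges now: 8
Compute levels (Kahn BFS):
  sources (in-degree 0): C
  process C: level=0
    C->A: in-degree(A)=0, level(A)=1, enqueue
    C->B: in-degree(B)=1, level(B)>=1
    C->D: in-degree(D)=0, level(D)=1, enqueue
    C->E: in-degree(E)=3, level(E)>=1
  process A: level=1
    A->E: in-degree(E)=2, level(E)>=2
  process D: level=1
    D->B: in-degree(B)=0, level(B)=2, enqueue
    D->E: in-degree(E)=1, level(E)>=2
  process B: level=2
    B->E: in-degree(E)=0, level(E)=3, enqueue
  process E: level=3
All levels: A:1, B:2, C:0, D:1, E:3
level(E) = 3

Answer: 3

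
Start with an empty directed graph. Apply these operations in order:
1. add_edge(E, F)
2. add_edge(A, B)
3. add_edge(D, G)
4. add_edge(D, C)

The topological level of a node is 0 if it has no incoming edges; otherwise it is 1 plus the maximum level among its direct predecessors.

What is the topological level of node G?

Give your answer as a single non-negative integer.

Op 1: add_edge(E, F). Edges now: 1
Op 2: add_edge(A, B). Edges now: 2
Op 3: add_edge(D, G). Edges now: 3
Op 4: add_edge(D, C). Edges now: 4
Compute levels (Kahn BFS):
  sources (in-degree 0): A, D, E
  process A: level=0
    A->B: in-degree(B)=0, level(B)=1, enqueue
  process D: level=0
    D->C: in-degree(C)=0, level(C)=1, enqueue
    D->G: in-degree(G)=0, level(G)=1, enqueue
  process E: level=0
    E->F: in-degree(F)=0, level(F)=1, enqueue
  process B: level=1
  process C: level=1
  process G: level=1
  process F: level=1
All levels: A:0, B:1, C:1, D:0, E:0, F:1, G:1
level(G) = 1

Answer: 1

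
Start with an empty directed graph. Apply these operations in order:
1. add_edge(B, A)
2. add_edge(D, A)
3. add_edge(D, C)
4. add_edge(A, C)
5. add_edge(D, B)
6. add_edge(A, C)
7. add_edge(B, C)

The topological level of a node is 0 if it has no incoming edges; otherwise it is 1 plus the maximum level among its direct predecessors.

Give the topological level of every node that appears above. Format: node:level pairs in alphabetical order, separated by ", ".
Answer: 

Op 1: add_edge(B, A). Edges now: 1
Op 2: add_edge(D, A). Edges now: 2
Op 3: add_edge(D, C). Edges now: 3
Op 4: add_edge(A, C). Edges now: 4
Op 5: add_edge(D, B). Edges now: 5
Op 6: add_edge(A, C) (duplicate, no change). Edges now: 5
Op 7: add_edge(B, C). Edges now: 6
Compute levels (Kahn BFS):
  sources (in-degree 0): D
  process D: level=0
    D->A: in-degree(A)=1, level(A)>=1
    D->B: in-degree(B)=0, level(B)=1, enqueue
    D->C: in-degree(C)=2, level(C)>=1
  process B: level=1
    B->A: in-degree(A)=0, level(A)=2, enqueue
    B->C: in-degree(C)=1, level(C)>=2
  process A: level=2
    A->C: in-degree(C)=0, level(C)=3, enqueue
  process C: level=3
All levels: A:2, B:1, C:3, D:0

Answer: A:2, B:1, C:3, D:0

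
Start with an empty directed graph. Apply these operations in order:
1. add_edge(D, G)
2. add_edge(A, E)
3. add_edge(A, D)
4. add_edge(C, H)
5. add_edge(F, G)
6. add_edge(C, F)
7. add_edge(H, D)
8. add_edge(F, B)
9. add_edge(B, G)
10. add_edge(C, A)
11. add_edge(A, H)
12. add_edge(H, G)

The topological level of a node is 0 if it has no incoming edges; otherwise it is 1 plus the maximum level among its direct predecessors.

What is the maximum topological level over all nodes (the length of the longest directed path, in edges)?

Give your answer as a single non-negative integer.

Answer: 4

Derivation:
Op 1: add_edge(D, G). Edges now: 1
Op 2: add_edge(A, E). Edges now: 2
Op 3: add_edge(A, D). Edges now: 3
Op 4: add_edge(C, H). Edges now: 4
Op 5: add_edge(F, G). Edges now: 5
Op 6: add_edge(C, F). Edges now: 6
Op 7: add_edge(H, D). Edges now: 7
Op 8: add_edge(F, B). Edges now: 8
Op 9: add_edge(B, G). Edges now: 9
Op 10: add_edge(C, A). Edges now: 10
Op 11: add_edge(A, H). Edges now: 11
Op 12: add_edge(H, G). Edges now: 12
Compute levels (Kahn BFS):
  sources (in-degree 0): C
  process C: level=0
    C->A: in-degree(A)=0, level(A)=1, enqueue
    C->F: in-degree(F)=0, level(F)=1, enqueue
    C->H: in-degree(H)=1, level(H)>=1
  process A: level=1
    A->D: in-degree(D)=1, level(D)>=2
    A->E: in-degree(E)=0, level(E)=2, enqueue
    A->H: in-degree(H)=0, level(H)=2, enqueue
  process F: level=1
    F->B: in-degree(B)=0, level(B)=2, enqueue
    F->G: in-degree(G)=3, level(G)>=2
  process E: level=2
  process H: level=2
    H->D: in-degree(D)=0, level(D)=3, enqueue
    H->G: in-degree(G)=2, level(G)>=3
  process B: level=2
    B->G: in-degree(G)=1, level(G)>=3
  process D: level=3
    D->G: in-degree(G)=0, level(G)=4, enqueue
  process G: level=4
All levels: A:1, B:2, C:0, D:3, E:2, F:1, G:4, H:2
max level = 4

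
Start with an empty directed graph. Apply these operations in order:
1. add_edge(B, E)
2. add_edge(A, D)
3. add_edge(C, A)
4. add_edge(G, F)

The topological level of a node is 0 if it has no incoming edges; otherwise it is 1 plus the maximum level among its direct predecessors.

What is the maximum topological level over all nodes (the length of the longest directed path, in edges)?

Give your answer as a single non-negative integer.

Op 1: add_edge(B, E). Edges now: 1
Op 2: add_edge(A, D). Edges now: 2
Op 3: add_edge(C, A). Edges now: 3
Op 4: add_edge(G, F). Edges now: 4
Compute levels (Kahn BFS):
  sources (in-degree 0): B, C, G
  process B: level=0
    B->E: in-degree(E)=0, level(E)=1, enqueue
  process C: level=0
    C->A: in-degree(A)=0, level(A)=1, enqueue
  process G: level=0
    G->F: in-degree(F)=0, level(F)=1, enqueue
  process E: level=1
  process A: level=1
    A->D: in-degree(D)=0, level(D)=2, enqueue
  process F: level=1
  process D: level=2
All levels: A:1, B:0, C:0, D:2, E:1, F:1, G:0
max level = 2

Answer: 2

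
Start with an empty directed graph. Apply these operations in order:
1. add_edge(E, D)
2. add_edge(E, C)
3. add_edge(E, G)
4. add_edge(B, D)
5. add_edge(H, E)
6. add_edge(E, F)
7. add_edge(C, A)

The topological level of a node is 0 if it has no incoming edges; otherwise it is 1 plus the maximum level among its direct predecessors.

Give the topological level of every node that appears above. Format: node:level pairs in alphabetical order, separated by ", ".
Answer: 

Answer: A:3, B:0, C:2, D:2, E:1, F:2, G:2, H:0

Derivation:
Op 1: add_edge(E, D). Edges now: 1
Op 2: add_edge(E, C). Edges now: 2
Op 3: add_edge(E, G). Edges now: 3
Op 4: add_edge(B, D). Edges now: 4
Op 5: add_edge(H, E). Edges now: 5
Op 6: add_edge(E, F). Edges now: 6
Op 7: add_edge(C, A). Edges now: 7
Compute levels (Kahn BFS):
  sources (in-degree 0): B, H
  process B: level=0
    B->D: in-degree(D)=1, level(D)>=1
  process H: level=0
    H->E: in-degree(E)=0, level(E)=1, enqueue
  process E: level=1
    E->C: in-degree(C)=0, level(C)=2, enqueue
    E->D: in-degree(D)=0, level(D)=2, enqueue
    E->F: in-degree(F)=0, level(F)=2, enqueue
    E->G: in-degree(G)=0, level(G)=2, enqueue
  process C: level=2
    C->A: in-degree(A)=0, level(A)=3, enqueue
  process D: level=2
  process F: level=2
  process G: level=2
  process A: level=3
All levels: A:3, B:0, C:2, D:2, E:1, F:2, G:2, H:0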